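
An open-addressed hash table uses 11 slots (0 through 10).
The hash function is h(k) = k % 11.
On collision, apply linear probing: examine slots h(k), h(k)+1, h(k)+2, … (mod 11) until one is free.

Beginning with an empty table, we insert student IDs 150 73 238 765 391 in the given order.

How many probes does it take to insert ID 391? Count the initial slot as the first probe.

5

Insert 150: h=7, slot 7 empty → index 7.
Insert 73: h=7, slot 7 occupied → index 8.
Insert 238: h=7, slots 7,8 occupied → index 9.
Insert 765: h=6, slot 6 empty → index 6.
Insert 391: h=6, slots 6,7,8,9 occupied → index 10.
Table: [—, —, —, —, —, —, 765, 150, 73, 238, 391]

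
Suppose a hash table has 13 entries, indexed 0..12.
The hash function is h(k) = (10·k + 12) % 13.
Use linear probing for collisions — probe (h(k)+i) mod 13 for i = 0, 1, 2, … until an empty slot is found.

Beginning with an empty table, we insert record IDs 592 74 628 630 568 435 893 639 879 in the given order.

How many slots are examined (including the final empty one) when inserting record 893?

4

592: h=4 => slot 4
74: h=11 => slot 11
628: h=0 => slot 0
630: h=7 => slot 7
568: h=11, probe 11,12 => slot 12
435: h=7, probe 7,8 => slot 8
893: h=11, probe 11,12,0,1 => slot 1
639: h=6 => slot 6
879: h=1, probe 1,2 => slot 2
Table: [628, 893, 879, -, 592, -, 639, 630, 435, -, -, 74, 568]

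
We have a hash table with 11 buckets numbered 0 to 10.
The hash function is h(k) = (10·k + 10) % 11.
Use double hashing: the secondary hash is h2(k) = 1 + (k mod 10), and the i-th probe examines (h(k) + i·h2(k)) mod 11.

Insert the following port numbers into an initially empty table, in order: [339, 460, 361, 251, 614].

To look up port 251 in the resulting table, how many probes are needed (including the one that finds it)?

339 hashes to 1; slot 1 is free → place at 1.
460 hashes to 1, h2=1; 1 taken → place at 2.
361 hashes to 1, h2=2; 1 taken → place at 3.
251 hashes to 1, h2=2; 1,3 taken → place at 5.
614 hashes to 1, h2=5; 1 taken → place at 6.
Table: [—, 339, 460, 361, —, 251, 614, —, —, —, —]
Lookup 251: h=1, h2=2, probe 1,3,5 → found at 5.

3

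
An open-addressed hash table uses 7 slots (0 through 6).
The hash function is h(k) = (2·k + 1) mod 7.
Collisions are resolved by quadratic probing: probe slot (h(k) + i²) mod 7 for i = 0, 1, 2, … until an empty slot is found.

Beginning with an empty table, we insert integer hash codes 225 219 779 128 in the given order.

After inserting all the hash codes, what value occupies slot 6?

779

225: h=3 -> slot 3
219: h=5 -> slot 5
779: h=5, probe 5,6 -> slot 6
128: h=5, probe 5,6,2 -> slot 2
Table: [∅, ∅, 128, 225, ∅, 219, 779]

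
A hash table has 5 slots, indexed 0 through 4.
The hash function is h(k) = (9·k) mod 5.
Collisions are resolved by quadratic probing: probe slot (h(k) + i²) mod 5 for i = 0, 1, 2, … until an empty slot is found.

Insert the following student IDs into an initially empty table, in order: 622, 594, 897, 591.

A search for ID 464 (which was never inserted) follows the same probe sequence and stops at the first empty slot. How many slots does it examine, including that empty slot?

2

622 hashes to 3; slot 3 is free → place at 3.
594 hashes to 1; slot 1 is free → place at 1.
897 hashes to 3; 3 taken → place at 4.
591 hashes to 4; 4 taken → place at 0.
Table: [591, 594, -, 622, 897]
Lookup 464: h=1, probe 1,2 → slot 2 empty, not found.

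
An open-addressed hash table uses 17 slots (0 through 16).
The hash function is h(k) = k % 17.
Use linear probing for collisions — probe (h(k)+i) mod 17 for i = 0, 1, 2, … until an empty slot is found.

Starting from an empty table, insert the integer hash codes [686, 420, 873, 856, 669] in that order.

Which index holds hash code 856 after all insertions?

8

Insert 686: h=6, slot 6 empty → index 6.
Insert 420: h=12, slot 12 empty → index 12.
Insert 873: h=6, slot 6 occupied → index 7.
Insert 856: h=6, slots 6,7 occupied → index 8.
Insert 669: h=6, slots 6,7,8 occupied → index 9.
Table: [-, -, -, -, -, -, 686, 873, 856, 669, -, -, 420, -, -, -, -]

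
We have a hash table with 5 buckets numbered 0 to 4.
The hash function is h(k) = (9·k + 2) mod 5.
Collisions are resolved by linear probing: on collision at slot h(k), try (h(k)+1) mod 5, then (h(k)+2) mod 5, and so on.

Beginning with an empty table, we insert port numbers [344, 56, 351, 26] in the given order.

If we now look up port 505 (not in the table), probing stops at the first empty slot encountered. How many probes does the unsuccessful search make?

344: h=3 => slot 3
56: h=1 => slot 1
351: h=1, probe 1,2 => slot 2
26: h=1, probe 1,2,3,4 => slot 4
Table: [_, 56, 351, 344, 26]
Lookup 505: h=2, probe 2,3,4,0 → slot 0 empty, not found.

4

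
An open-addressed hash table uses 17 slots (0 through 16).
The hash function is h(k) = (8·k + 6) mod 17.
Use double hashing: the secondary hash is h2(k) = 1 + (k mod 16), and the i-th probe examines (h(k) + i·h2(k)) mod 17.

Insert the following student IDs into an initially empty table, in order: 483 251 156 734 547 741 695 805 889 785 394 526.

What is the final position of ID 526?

5

Insert 483: h=11, slot 11 empty → index 11.
Insert 251: h=8, slot 8 empty → index 8.
Insert 156: h=13, slot 13 empty → index 13.
Insert 734: h=13, h2=15, slots 13,11 occupied → index 9.
Insert 547: h=13, h2=4, slot 13 occupied → index 0.
Insert 741: h=1, slot 1 empty → index 1.
Insert 695: h=7, slot 7 empty → index 7.
Insert 805: h=3, slot 3 empty → index 3.
Insert 889: h=12, slot 12 empty → index 12.
Insert 785: h=13, h2=2, slot 13 occupied → index 15.
Insert 394: h=13, h2=11, slots 13,7,1,12 occupied → index 6.
Insert 526: h=15, h2=15, slots 15,13,11,9,7 occupied → index 5.
Table: [547, 741, ∅, 805, ∅, 526, 394, 695, 251, 734, ∅, 483, 889, 156, ∅, 785, ∅]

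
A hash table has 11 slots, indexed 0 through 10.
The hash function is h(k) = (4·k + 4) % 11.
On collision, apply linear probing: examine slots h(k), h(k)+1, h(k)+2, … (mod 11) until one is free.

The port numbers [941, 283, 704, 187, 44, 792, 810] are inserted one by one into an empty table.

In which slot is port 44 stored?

941 hashes to 6; slot 6 is free → place at 6.
283 hashes to 3; slot 3 is free → place at 3.
704 hashes to 4; slot 4 is free → place at 4.
187 hashes to 4; 4 taken → place at 5.
44 hashes to 4; 4,5,6 taken → place at 7.
792 hashes to 4; 4,5,6,7 taken → place at 8.
810 hashes to 10; slot 10 is free → place at 10.
Table: [—, —, —, 283, 704, 187, 941, 44, 792, —, 810]

7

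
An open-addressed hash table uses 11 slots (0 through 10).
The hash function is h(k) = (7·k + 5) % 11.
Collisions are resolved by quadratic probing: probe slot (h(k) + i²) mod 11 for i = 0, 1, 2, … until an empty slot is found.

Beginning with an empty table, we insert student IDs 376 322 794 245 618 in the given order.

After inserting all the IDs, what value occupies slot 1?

618

376 hashes to 8; slot 8 is free => place at 8.
322 hashes to 4; slot 4 is free => place at 4.
794 hashes to 8; 8 taken => place at 9.
245 hashes to 4; 4 taken => place at 5.
618 hashes to 8; 8,9 taken => place at 1.
Table: [_, 618, _, _, 322, 245, _, _, 376, 794, _]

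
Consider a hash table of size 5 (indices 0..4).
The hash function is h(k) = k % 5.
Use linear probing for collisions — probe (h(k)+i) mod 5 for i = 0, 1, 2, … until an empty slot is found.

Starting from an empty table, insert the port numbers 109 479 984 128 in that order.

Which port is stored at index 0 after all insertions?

479

109: h=4 => slot 4
479: h=4, probe 4,0 => slot 0
984: h=4, probe 4,0,1 => slot 1
128: h=3 => slot 3
Table: [479, 984, _, 128, 109]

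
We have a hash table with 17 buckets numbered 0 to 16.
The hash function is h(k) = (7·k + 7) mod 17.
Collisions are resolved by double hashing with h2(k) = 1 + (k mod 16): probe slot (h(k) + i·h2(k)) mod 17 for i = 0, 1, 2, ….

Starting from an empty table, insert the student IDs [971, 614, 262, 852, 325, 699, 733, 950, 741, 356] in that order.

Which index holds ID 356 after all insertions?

3

Insert 971: h=4, slot 4 empty → index 4.
Insert 614: h=4, h2=7, slot 4 occupied → index 11.
Insert 262: h=5, slot 5 empty → index 5.
Insert 852: h=4, h2=5, slot 4 occupied → index 9.
Insert 325: h=4, h2=6, slot 4 occupied → index 10.
Insert 699: h=4, h2=12, slot 4 occupied → index 16.
Insert 733: h=4, h2=14, slot 4 occupied → index 1.
Insert 950: h=10, h2=7, slot 10 occupied → index 0.
Insert 741: h=9, h2=6, slot 9 occupied → index 15.
Insert 356: h=0, h2=5, slots 0,5,10,15 occupied → index 3.
Table: [950, 733, -, 356, 971, 262, -, -, -, 852, 325, 614, -, -, -, 741, 699]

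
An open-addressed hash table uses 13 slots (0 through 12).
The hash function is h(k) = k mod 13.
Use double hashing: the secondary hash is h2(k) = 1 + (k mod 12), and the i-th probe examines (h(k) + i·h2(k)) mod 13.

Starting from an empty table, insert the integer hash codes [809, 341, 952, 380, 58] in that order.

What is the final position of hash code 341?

9

809: h=3 → slot 3
341: h=3, h2=6, probe 3,9 → slot 9
952: h=3, h2=5, probe 3,8 → slot 8
380: h=3, h2=9, probe 3,12 → slot 12
58: h=6 → slot 6
Table: [—, —, —, 809, —, —, 58, —, 952, 341, —, —, 380]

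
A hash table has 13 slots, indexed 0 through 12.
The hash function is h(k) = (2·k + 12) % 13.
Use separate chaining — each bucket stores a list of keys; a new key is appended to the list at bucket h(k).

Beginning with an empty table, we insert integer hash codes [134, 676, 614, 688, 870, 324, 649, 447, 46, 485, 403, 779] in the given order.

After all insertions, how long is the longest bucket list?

134 → bucket 7
676 → bucket 12
614 → bucket 5
688 → bucket 10
870 → bucket 10 (collision)
324 → bucket 10 (collision)
649 → bucket 10 (collision)
447 → bucket 9
46 → bucket 0
485 → bucket 7 (collision)
403 → bucket 12 (collision)
779 → bucket 10 (collision)
Final buckets:
0: 46
1: —
2: —
3: —
4: —
5: 614
6: —
7: 134 -> 485
8: —
9: 447
10: 688 -> 870 -> 324 -> 649 -> 779
11: —
12: 676 -> 403

5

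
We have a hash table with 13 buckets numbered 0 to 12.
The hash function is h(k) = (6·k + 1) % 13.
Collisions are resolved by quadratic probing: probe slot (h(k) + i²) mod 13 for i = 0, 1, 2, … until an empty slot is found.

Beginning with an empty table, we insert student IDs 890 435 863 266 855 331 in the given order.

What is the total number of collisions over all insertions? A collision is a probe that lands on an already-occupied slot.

890 hashes to 11; slot 11 is free -> place at 11.
435 hashes to 11; 11 taken -> place at 12.
863 hashes to 5; slot 5 is free -> place at 5.
266 hashes to 11; 11,12 taken -> place at 2.
855 hashes to 9; slot 9 is free -> place at 9.
331 hashes to 11; 11,12,2 taken -> place at 7.
Table: [_, _, 266, _, _, 863, _, 331, _, 855, _, 890, 435]

6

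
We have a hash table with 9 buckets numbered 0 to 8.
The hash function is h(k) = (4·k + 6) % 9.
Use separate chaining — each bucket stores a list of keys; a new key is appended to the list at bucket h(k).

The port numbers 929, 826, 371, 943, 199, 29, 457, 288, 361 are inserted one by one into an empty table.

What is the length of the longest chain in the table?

3

929 → bucket 5
826 → bucket 7
371 → bucket 5 (collision)
943 → bucket 7 (collision)
199 → bucket 1
29 → bucket 5 (collision)
457 → bucket 7 (collision)
288 → bucket 6
361 → bucket 1 (collision)
Final buckets:
0: -
1: 199 -> 361
2: -
3: -
4: -
5: 929 -> 371 -> 29
6: 288
7: 826 -> 943 -> 457
8: -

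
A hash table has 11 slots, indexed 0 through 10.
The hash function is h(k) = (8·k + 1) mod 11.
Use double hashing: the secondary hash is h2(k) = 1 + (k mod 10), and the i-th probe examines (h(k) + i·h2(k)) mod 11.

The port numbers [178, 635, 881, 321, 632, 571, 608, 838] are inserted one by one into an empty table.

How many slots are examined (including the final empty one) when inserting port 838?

3

Insert 178: h=6, slot 6 empty => index 6.
Insert 635: h=10, slot 10 empty => index 10.
Insert 881: h=9, slot 9 empty => index 9.
Insert 321: h=6, h2=2, slot 6 occupied => index 8.
Insert 632: h=8, h2=3, slot 8 occupied => index 0.
Insert 571: h=4, slot 4 empty => index 4.
Insert 608: h=3, slot 3 empty => index 3.
Insert 838: h=6, h2=9, slots 6,4 occupied => index 2.
Table: [632, ., 838, 608, 571, ., 178, ., 321, 881, 635]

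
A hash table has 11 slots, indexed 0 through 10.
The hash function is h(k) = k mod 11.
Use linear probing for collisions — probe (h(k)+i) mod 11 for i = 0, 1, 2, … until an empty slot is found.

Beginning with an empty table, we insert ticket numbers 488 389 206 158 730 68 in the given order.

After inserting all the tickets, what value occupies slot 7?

730

488 hashes to 4; slot 4 is free -> place at 4.
389 hashes to 4; 4 taken -> place at 5.
206 hashes to 8; slot 8 is free -> place at 8.
158 hashes to 4; 4,5 taken -> place at 6.
730 hashes to 4; 4,5,6 taken -> place at 7.
68 hashes to 2; slot 2 is free -> place at 2.
Table: [-, -, 68, -, 488, 389, 158, 730, 206, -, -]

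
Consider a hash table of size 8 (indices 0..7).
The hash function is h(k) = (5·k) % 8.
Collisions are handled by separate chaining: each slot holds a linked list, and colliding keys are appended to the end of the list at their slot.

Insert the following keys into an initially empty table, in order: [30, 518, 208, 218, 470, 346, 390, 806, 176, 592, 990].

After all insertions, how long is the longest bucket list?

30 → bucket 6
518 → bucket 6 (collision)
208 → bucket 0
218 → bucket 2
470 → bucket 6 (collision)
346 → bucket 2 (collision)
390 → bucket 6 (collision)
806 → bucket 6 (collision)
176 → bucket 0 (collision)
592 → bucket 0 (collision)
990 → bucket 6 (collision)
Final buckets:
0: 208 -> 176 -> 592
1: —
2: 218 -> 346
3: —
4: —
5: —
6: 30 -> 518 -> 470 -> 390 -> 806 -> 990
7: —

6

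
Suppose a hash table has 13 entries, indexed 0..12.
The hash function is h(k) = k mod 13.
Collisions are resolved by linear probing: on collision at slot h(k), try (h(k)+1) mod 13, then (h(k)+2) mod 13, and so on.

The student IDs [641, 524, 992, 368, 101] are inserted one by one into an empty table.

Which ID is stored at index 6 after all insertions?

Insert 641: h=4, slot 4 empty -> index 4.
Insert 524: h=4, slot 4 occupied -> index 5.
Insert 992: h=4, slots 4,5 occupied -> index 6.
Insert 368: h=4, slots 4,5,6 occupied -> index 7.
Insert 101: h=10, slot 10 empty -> index 10.
Table: [., ., ., ., 641, 524, 992, 368, ., ., 101, ., .]

992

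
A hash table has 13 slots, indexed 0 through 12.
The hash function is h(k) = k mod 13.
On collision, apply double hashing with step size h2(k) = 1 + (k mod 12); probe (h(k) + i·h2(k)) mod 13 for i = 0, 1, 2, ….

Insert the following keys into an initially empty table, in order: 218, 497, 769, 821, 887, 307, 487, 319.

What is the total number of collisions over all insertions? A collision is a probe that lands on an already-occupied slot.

Insert 218: h=10, slot 10 empty → index 10.
Insert 497: h=3, slot 3 empty → index 3.
Insert 769: h=2, slot 2 empty → index 2.
Insert 821: h=2, h2=6, slot 2 occupied → index 8.
Insert 887: h=3, h2=12, slots 3,2 occupied → index 1.
Insert 307: h=8, h2=8, slots 8,3 occupied → index 11.
Insert 487: h=6, slot 6 empty → index 6.
Insert 319: h=7, slot 7 empty → index 7.
Table: [_, 887, 769, 497, _, _, 487, 319, 821, _, 218, 307, _]

5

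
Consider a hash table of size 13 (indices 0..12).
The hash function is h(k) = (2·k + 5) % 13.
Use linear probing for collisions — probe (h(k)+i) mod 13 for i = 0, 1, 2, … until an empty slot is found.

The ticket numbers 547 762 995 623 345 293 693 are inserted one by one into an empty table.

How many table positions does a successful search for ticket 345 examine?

4

Insert 547: h=7, slot 7 empty → index 7.
Insert 762: h=8, slot 8 empty → index 8.
Insert 995: h=6, slot 6 empty → index 6.
Insert 623: h=3, slot 3 empty → index 3.
Insert 345: h=6, slots 6,7,8 occupied → index 9.
Insert 293: h=6, slots 6,7,8,9 occupied → index 10.
Insert 693: h=0, slot 0 empty → index 0.
Table: [693, ., ., 623, ., ., 995, 547, 762, 345, 293, ., .]
Lookup 345: h=6, probe 6,7,8,9 → found at 9.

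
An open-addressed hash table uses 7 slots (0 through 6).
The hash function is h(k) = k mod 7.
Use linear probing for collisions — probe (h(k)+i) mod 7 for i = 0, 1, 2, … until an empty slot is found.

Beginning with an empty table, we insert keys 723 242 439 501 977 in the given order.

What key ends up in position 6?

723 hashes to 2; slot 2 is free -> place at 2.
242 hashes to 4; slot 4 is free -> place at 4.
439 hashes to 5; slot 5 is free -> place at 5.
501 hashes to 4; 4,5 taken -> place at 6.
977 hashes to 4; 4,5,6 taken -> place at 0.
Table: [977, ., 723, ., 242, 439, 501]

501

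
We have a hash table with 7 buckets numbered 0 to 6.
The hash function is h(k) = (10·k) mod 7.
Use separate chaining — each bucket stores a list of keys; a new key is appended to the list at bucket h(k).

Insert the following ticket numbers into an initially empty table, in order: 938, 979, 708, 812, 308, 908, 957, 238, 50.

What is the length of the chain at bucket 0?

938 -> bucket 0
979 -> bucket 4
708 -> bucket 3
812 -> bucket 0 (collision)
308 -> bucket 0 (collision)
908 -> bucket 1
957 -> bucket 1 (collision)
238 -> bucket 0 (collision)
50 -> bucket 3 (collision)
Final buckets:
0: 938 -> 812 -> 308 -> 238
1: 908 -> 957
2: —
3: 708 -> 50
4: 979
5: —
6: —

4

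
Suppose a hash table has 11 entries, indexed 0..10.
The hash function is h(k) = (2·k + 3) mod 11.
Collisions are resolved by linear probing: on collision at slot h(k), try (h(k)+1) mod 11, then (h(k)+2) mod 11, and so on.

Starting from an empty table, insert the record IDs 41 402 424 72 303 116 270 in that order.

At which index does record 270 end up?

41 hashes to 8; slot 8 is free => place at 8.
402 hashes to 4; slot 4 is free => place at 4.
424 hashes to 4; 4 taken => place at 5.
72 hashes to 4; 4,5 taken => place at 6.
303 hashes to 4; 4,5,6 taken => place at 7.
116 hashes to 4; 4,5,6,7,8 taken => place at 9.
270 hashes to 4; 4,5,6,7,8,9 taken => place at 10.
Table: [∅, ∅, ∅, ∅, 402, 424, 72, 303, 41, 116, 270]

10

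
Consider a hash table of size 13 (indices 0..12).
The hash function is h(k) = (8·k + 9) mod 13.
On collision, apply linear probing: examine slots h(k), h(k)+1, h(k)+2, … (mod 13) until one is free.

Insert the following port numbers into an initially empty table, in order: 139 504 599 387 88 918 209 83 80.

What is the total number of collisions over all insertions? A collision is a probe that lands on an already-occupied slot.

6

139: h=3 → slot 3
504: h=11 → slot 11
599: h=4 → slot 4
387: h=11, probe 11,12 → slot 12
88: h=11, probe 11,12,0 → slot 0
918: h=8 → slot 8
209: h=4, probe 4,5 → slot 5
83: h=10 → slot 10
80: h=12, probe 12,0,1 → slot 1
Table: [88, 80, _, 139, 599, 209, _, _, 918, _, 83, 504, 387]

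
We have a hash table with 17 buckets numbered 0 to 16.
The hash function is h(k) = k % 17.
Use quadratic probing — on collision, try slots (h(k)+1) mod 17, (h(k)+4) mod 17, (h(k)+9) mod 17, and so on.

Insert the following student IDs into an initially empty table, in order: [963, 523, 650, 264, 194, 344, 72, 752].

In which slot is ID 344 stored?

963: h=11 → slot 11
523: h=13 → slot 13
650: h=4 → slot 4
264: h=9 → slot 9
194: h=7 → slot 7
344: h=4, probe 4,5 → slot 5
72: h=4, probe 4,5,8 → slot 8
752: h=4, probe 4,5,8,13,3 → slot 3
Table: [-, -, -, 752, 650, 344, -, 194, 72, 264, -, 963, -, 523, -, -, -]

5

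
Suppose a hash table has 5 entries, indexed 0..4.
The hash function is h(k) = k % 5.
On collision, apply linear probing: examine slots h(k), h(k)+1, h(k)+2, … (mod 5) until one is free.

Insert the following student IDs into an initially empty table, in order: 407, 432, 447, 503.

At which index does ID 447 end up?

4

Insert 407: h=2, slot 2 empty => index 2.
Insert 432: h=2, slot 2 occupied => index 3.
Insert 447: h=2, slots 2,3 occupied => index 4.
Insert 503: h=3, slots 3,4 occupied => index 0.
Table: [503, -, 407, 432, 447]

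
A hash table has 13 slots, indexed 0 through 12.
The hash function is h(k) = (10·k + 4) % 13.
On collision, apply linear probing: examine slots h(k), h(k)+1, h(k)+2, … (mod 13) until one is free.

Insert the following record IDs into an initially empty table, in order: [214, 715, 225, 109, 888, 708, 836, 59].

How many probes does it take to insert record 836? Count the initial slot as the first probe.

214: h=12 -> slot 12
715: h=4 -> slot 4
225: h=5 -> slot 5
109: h=2 -> slot 2
888: h=5, probe 5,6 -> slot 6
708: h=12, probe 12,0 -> slot 0
836: h=5, probe 5,6,7 -> slot 7
59: h=9 -> slot 9
Table: [708, ∅, 109, ∅, 715, 225, 888, 836, ∅, 59, ∅, ∅, 214]

3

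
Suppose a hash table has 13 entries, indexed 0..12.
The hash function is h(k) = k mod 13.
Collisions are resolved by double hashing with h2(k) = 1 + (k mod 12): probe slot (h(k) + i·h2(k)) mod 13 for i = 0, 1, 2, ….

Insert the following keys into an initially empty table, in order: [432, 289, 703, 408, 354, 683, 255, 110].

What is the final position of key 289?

5

Insert 432: h=3, slot 3 empty → index 3.
Insert 289: h=3, h2=2, slot 3 occupied → index 5.
Insert 703: h=1, slot 1 empty → index 1.
Insert 408: h=5, h2=1, slot 5 occupied → index 6.
Insert 354: h=3, h2=7, slot 3 occupied → index 10.
Insert 683: h=7, slot 7 empty → index 7.
Insert 255: h=8, slot 8 empty → index 8.
Insert 110: h=6, h2=3, slot 6 occupied → index 9.
Table: [., 703, ., 432, ., 289, 408, 683, 255, 110, 354, ., .]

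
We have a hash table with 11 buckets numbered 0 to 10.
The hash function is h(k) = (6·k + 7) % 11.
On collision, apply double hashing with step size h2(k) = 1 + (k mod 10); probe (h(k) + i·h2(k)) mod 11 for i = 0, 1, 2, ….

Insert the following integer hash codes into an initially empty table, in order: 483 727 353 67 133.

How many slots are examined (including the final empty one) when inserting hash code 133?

483 hashes to 1; slot 1 is free → place at 1.
727 hashes to 2; slot 2 is free → place at 2.
353 hashes to 2, h2=4; 2 taken → place at 6.
67 hashes to 2, h2=8; 2 taken → place at 10.
133 hashes to 2, h2=4; 2,6,10 taken → place at 3.
Table: [_, 483, 727, 133, _, _, 353, _, _, _, 67]

4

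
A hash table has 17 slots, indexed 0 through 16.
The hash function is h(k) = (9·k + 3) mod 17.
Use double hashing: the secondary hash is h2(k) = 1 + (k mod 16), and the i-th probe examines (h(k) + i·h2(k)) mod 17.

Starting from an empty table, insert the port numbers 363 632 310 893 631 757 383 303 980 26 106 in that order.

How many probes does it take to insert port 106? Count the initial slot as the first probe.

363: h=6 → slot 6
632: h=13 → slot 13
310: h=5 → slot 5
893: h=16 → slot 16
631: h=4 → slot 4
757: h=16, h2=6, probe 16,5,11 → slot 11
383: h=16, h2=16, probe 16,15 → slot 15
303: h=10 → slot 10
980: h=0 → slot 0
26: h=16, h2=11, probe 16,10,4,15,9 → slot 9
106: h=5, h2=11, probe 5,16,10,4,15,9,3 → slot 3
Table: [980, ∅, ∅, 106, 631, 310, 363, ∅, ∅, 26, 303, 757, ∅, 632, ∅, 383, 893]

7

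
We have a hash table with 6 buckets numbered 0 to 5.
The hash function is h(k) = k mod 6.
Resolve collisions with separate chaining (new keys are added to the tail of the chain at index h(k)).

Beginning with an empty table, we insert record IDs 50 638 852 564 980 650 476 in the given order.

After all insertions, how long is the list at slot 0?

2

Insert 50: h=2, bucket 2 empty -> new chain.
Insert 638: h=2, bucket 2 nonempty -> append to chain.
Insert 852: h=0, bucket 0 empty -> new chain.
Insert 564: h=0, bucket 0 nonempty -> append to chain.
Insert 980: h=2, bucket 2 nonempty -> append to chain.
Insert 650: h=2, bucket 2 nonempty -> append to chain.
Insert 476: h=2, bucket 2 nonempty -> append to chain.
Final buckets:
0: 852 -> 564
1: —
2: 50 -> 638 -> 980 -> 650 -> 476
3: —
4: —
5: —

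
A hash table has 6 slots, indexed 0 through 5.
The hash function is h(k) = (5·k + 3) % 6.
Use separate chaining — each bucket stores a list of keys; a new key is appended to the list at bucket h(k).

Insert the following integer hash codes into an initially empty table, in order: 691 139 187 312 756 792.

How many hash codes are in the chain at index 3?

3

691 -> bucket 2
139 -> bucket 2 (collision)
187 -> bucket 2 (collision)
312 -> bucket 3
756 -> bucket 3 (collision)
792 -> bucket 3 (collision)
Final buckets:
0: _
1: _
2: 691 -> 139 -> 187
3: 312 -> 756 -> 792
4: _
5: _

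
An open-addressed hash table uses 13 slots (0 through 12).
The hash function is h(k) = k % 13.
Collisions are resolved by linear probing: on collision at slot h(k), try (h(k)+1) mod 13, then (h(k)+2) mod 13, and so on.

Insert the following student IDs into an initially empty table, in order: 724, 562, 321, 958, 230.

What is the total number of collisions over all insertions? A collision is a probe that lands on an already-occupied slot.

6

724 hashes to 9; slot 9 is free => place at 9.
562 hashes to 3; slot 3 is free => place at 3.
321 hashes to 9; 9 taken => place at 10.
958 hashes to 9; 9,10 taken => place at 11.
230 hashes to 9; 9,10,11 taken => place at 12.
Table: [—, —, —, 562, —, —, —, —, —, 724, 321, 958, 230]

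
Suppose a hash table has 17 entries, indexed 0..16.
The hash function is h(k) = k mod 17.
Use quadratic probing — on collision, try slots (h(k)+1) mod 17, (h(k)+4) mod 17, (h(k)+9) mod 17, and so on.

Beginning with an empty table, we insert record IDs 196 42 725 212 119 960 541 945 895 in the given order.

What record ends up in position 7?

196 hashes to 9; slot 9 is free => place at 9.
42 hashes to 8; slot 8 is free => place at 8.
725 hashes to 11; slot 11 is free => place at 11.
212 hashes to 8; 8,9 taken => place at 12.
119 hashes to 0; slot 0 is free => place at 0.
960 hashes to 8; 8,9,12,0 taken => place at 7.
541 hashes to 14; slot 14 is free => place at 14.
945 hashes to 10; slot 10 is free => place at 10.
895 hashes to 11; 11,12 taken => place at 15.
Table: [119, ., ., ., ., ., ., 960, 42, 196, 945, 725, 212, ., 541, 895, .]

960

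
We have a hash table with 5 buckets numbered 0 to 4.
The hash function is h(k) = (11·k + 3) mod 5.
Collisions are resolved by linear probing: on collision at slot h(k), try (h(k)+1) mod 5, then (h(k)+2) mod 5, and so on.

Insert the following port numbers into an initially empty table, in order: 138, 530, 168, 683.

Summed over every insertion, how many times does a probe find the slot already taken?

138 hashes to 1; slot 1 is free => place at 1.
530 hashes to 3; slot 3 is free => place at 3.
168 hashes to 1; 1 taken => place at 2.
683 hashes to 1; 1,2,3 taken => place at 4.
Table: [_, 138, 168, 530, 683]

4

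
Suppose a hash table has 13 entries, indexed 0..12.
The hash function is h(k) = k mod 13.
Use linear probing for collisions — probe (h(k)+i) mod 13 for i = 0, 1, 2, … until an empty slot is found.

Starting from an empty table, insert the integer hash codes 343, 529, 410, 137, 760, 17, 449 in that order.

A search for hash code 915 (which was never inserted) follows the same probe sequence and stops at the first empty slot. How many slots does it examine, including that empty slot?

7

343: h=5 -> slot 5
529: h=9 -> slot 9
410: h=7 -> slot 7
137: h=7, probe 7,8 -> slot 8
760: h=6 -> slot 6
17: h=4 -> slot 4
449: h=7, probe 7,8,9,10 -> slot 10
Table: [—, —, —, —, 17, 343, 760, 410, 137, 529, 449, —, —]
Lookup 915: h=5, probe 5,6,7,8,9,10,11 → slot 11 empty, not found.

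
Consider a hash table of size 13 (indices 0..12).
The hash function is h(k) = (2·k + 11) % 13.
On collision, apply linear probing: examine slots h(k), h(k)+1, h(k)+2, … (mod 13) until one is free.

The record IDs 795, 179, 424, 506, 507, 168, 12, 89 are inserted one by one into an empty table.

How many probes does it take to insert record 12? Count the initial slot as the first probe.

4

795: h=2 -> slot 2
179: h=5 -> slot 5
424: h=1 -> slot 1
506: h=9 -> slot 9
507: h=11 -> slot 11
168: h=9, probe 9,10 -> slot 10
12: h=9, probe 9,10,11,12 -> slot 12
89: h=7 -> slot 7
Table: [∅, 424, 795, ∅, ∅, 179, ∅, 89, ∅, 506, 168, 507, 12]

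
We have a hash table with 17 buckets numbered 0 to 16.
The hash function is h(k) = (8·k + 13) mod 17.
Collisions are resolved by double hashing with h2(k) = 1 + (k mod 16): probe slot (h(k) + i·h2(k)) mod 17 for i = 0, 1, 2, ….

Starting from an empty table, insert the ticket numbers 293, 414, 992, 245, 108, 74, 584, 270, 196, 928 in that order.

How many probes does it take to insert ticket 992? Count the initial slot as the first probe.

3

Insert 293: h=11, slot 11 empty → index 11.
Insert 414: h=10, slot 10 empty → index 10.
Insert 992: h=10, h2=1, slots 10,11 occupied → index 12.
Insert 245: h=1, slot 1 empty → index 1.
Insert 108: h=10, h2=13, slot 10 occupied → index 6.
Insert 74: h=10, h2=11, slot 10 occupied → index 4.
Insert 584: h=10, h2=9, slot 10 occupied → index 2.
Insert 270: h=14, slot 14 empty → index 14.
Insert 196: h=0, slot 0 empty → index 0.
Insert 928: h=8, slot 8 empty → index 8.
Table: [196, 245, 584, ∅, 74, ∅, 108, ∅, 928, ∅, 414, 293, 992, ∅, 270, ∅, ∅]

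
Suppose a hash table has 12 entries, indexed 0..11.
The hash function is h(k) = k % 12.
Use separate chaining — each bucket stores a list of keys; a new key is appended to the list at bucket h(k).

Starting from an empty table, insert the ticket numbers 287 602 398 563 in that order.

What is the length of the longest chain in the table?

287 -> bucket 11
602 -> bucket 2
398 -> bucket 2 (collision)
563 -> bucket 11 (collision)
Final buckets:
0: ∅
1: ∅
2: 602 -> 398
3: ∅
4: ∅
5: ∅
6: ∅
7: ∅
8: ∅
9: ∅
10: ∅
11: 287 -> 563

2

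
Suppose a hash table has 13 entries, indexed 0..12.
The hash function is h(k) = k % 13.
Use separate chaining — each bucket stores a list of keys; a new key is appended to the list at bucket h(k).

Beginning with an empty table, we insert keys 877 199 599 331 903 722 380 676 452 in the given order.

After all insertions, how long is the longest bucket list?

3

Insert 877: h=6, bucket 6 empty → new chain.
Insert 199: h=4, bucket 4 empty → new chain.
Insert 599: h=1, bucket 1 empty → new chain.
Insert 331: h=6, bucket 6 nonempty → append to chain.
Insert 903: h=6, bucket 6 nonempty → append to chain.
Insert 722: h=7, bucket 7 empty → new chain.
Insert 380: h=3, bucket 3 empty → new chain.
Insert 676: h=0, bucket 0 empty → new chain.
Insert 452: h=10, bucket 10 empty → new chain.
Final buckets:
0: 676
1: 599
2: ∅
3: 380
4: 199
5: ∅
6: 877 -> 331 -> 903
7: 722
8: ∅
9: ∅
10: 452
11: ∅
12: ∅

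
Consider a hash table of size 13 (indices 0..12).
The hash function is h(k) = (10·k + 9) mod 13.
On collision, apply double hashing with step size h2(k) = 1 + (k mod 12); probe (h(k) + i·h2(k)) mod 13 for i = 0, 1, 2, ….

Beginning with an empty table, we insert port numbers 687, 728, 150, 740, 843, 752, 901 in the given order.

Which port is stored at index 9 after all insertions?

687: h=2 → slot 2
728: h=9 → slot 9
150: h=1 → slot 1
740: h=12 → slot 12
843: h=2, h2=4, probe 2,6 → slot 6
752: h=2, h2=9, probe 2,11 → slot 11
901: h=10 → slot 10
Table: [_, 150, 687, _, _, _, 843, _, _, 728, 901, 752, 740]

728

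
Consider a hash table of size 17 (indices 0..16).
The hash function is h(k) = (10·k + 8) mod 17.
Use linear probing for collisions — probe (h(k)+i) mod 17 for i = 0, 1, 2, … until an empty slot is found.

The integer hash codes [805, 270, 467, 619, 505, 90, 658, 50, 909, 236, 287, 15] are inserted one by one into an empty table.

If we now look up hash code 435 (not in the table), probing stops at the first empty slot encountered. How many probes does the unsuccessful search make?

Insert 805: h=0, slot 0 empty -> index 0.
Insert 270: h=5, slot 5 empty -> index 5.
Insert 467: h=3, slot 3 empty -> index 3.
Insert 619: h=10, slot 10 empty -> index 10.
Insert 505: h=9, slot 9 empty -> index 9.
Insert 90: h=7, slot 7 empty -> index 7.
Insert 658: h=9, slots 9,10 occupied -> index 11.
Insert 50: h=15, slot 15 empty -> index 15.
Insert 909: h=3, slot 3 occupied -> index 4.
Insert 236: h=5, slot 5 occupied -> index 6.
Insert 287: h=5, slots 5,6,7 occupied -> index 8.
Insert 15: h=5, slots 5,6,7,8,9,10,11 occupied -> index 12.
Table: [805, _, _, 467, 909, 270, 236, 90, 287, 505, 619, 658, 15, _, _, 50, _]
Lookup 435: h=6, probe 6,7,8,9,10,11,12,13 → slot 13 empty, not found.

8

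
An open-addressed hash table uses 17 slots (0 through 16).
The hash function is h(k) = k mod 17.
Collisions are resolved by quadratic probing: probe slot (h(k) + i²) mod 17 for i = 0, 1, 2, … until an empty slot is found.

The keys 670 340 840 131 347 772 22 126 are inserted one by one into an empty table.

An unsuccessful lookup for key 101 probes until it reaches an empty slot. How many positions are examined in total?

3

670: h=7 → slot 7
340: h=0 → slot 0
840: h=7, probe 7,8 → slot 8
131: h=12 → slot 12
347: h=7, probe 7,8,11 → slot 11
772: h=7, probe 7,8,11,16 → slot 16
22: h=5 → slot 5
126: h=7, probe 7,8,11,16,6 → slot 6
Table: [340, —, —, —, —, 22, 126, 670, 840, —, —, 347, 131, —, —, —, 772]
Lookup 101: h=16, probe 16,0,3 → slot 3 empty, not found.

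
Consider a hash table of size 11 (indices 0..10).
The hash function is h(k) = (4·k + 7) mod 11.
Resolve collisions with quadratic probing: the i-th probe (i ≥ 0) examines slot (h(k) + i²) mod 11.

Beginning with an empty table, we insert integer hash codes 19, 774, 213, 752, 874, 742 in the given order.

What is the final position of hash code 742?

19 hashes to 6; slot 6 is free → place at 6.
774 hashes to 1; slot 1 is free → place at 1.
213 hashes to 1; 1 taken → place at 2.
752 hashes to 1; 1,2 taken → place at 5.
874 hashes to 5; 5,6 taken → place at 9.
742 hashes to 5; 5,6,9 taken → place at 3.
Table: [∅, 774, 213, 742, ∅, 752, 19, ∅, ∅, 874, ∅]

3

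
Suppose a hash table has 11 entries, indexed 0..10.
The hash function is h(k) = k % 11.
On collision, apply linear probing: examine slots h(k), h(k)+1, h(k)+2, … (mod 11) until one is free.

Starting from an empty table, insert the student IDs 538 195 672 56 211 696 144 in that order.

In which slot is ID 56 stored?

538 hashes to 10; slot 10 is free => place at 10.
195 hashes to 8; slot 8 is free => place at 8.
672 hashes to 1; slot 1 is free => place at 1.
56 hashes to 1; 1 taken => place at 2.
211 hashes to 2; 2 taken => place at 3.
696 hashes to 3; 3 taken => place at 4.
144 hashes to 1; 1,2,3,4 taken => place at 5.
Table: [∅, 672, 56, 211, 696, 144, ∅, ∅, 195, ∅, 538]

2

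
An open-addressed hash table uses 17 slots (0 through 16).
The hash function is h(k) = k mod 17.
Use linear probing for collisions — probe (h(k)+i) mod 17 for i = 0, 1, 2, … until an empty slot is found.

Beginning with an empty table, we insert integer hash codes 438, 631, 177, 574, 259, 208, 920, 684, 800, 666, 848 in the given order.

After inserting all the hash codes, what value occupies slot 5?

208

438: h=13 -> slot 13
631: h=2 -> slot 2
177: h=7 -> slot 7
574: h=13, probe 13,14 -> slot 14
259: h=4 -> slot 4
208: h=4, probe 4,5 -> slot 5
920: h=2, probe 2,3 -> slot 3
684: h=4, probe 4,5,6 -> slot 6
800: h=1 -> slot 1
666: h=3, probe 3,4,5,6,7,8 -> slot 8
848: h=15 -> slot 15
Table: [_, 800, 631, 920, 259, 208, 684, 177, 666, _, _, _, _, 438, 574, 848, _]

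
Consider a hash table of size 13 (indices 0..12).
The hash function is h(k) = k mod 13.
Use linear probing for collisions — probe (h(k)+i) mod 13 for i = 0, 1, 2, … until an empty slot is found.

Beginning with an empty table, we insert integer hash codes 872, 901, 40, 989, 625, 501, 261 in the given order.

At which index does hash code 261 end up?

872 hashes to 1; slot 1 is free => place at 1.
901 hashes to 4; slot 4 is free => place at 4.
40 hashes to 1; 1 taken => place at 2.
989 hashes to 1; 1,2 taken => place at 3.
625 hashes to 1; 1,2,3,4 taken => place at 5.
501 hashes to 7; slot 7 is free => place at 7.
261 hashes to 1; 1,2,3,4,5 taken => place at 6.
Table: [_, 872, 40, 989, 901, 625, 261, 501, _, _, _, _, _]

6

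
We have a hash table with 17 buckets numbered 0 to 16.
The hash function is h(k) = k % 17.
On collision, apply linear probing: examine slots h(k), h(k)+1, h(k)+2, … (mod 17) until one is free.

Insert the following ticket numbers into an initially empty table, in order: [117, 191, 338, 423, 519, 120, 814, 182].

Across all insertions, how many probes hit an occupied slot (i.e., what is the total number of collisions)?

7

117 hashes to 15; slot 15 is free -> place at 15.
191 hashes to 4; slot 4 is free -> place at 4.
338 hashes to 15; 15 taken -> place at 16.
423 hashes to 15; 15,16 taken -> place at 0.
519 hashes to 9; slot 9 is free -> place at 9.
120 hashes to 1; slot 1 is free -> place at 1.
814 hashes to 15; 15,16,0,1 taken -> place at 2.
182 hashes to 12; slot 12 is free -> place at 12.
Table: [423, 120, 814, -, 191, -, -, -, -, 519, -, -, 182, -, -, 117, 338]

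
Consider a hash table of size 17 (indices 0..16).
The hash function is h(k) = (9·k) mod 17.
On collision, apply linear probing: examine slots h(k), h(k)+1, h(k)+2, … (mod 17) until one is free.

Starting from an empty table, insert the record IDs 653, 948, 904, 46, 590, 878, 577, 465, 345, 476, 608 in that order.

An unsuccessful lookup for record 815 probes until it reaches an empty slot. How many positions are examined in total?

2

Insert 653: h=12, slot 12 empty => index 12.
Insert 948: h=15, slot 15 empty => index 15.
Insert 904: h=10, slot 10 empty => index 10.
Insert 46: h=6, slot 6 empty => index 6.
Insert 590: h=6, slot 6 occupied => index 7.
Insert 878: h=14, slot 14 empty => index 14.
Insert 577: h=8, slot 8 empty => index 8.
Insert 465: h=3, slot 3 empty => index 3.
Insert 345: h=11, slot 11 empty => index 11.
Insert 476: h=0, slot 0 empty => index 0.
Insert 608: h=15, slot 15 occupied => index 16.
Table: [476, ∅, ∅, 465, ∅, ∅, 46, 590, 577, ∅, 904, 345, 653, ∅, 878, 948, 608]
Lookup 815: h=8, probe 8,9 → slot 9 empty, not found.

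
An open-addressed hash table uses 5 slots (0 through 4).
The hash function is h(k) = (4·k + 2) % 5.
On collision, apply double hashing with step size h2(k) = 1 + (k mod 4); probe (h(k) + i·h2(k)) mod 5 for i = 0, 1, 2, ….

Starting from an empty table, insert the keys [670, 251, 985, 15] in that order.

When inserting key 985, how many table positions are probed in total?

670: h=2 -> slot 2
251: h=1 -> slot 1
985: h=2, h2=2, probe 2,4 -> slot 4
15: h=2, h2=4, probe 2,1,0 -> slot 0
Table: [15, 251, 670, ., 985]

2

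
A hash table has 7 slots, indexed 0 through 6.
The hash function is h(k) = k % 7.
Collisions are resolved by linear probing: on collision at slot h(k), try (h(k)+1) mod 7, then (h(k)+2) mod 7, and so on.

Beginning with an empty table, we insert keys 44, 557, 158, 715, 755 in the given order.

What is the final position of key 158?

44: h=2 => slot 2
557: h=4 => slot 4
158: h=4, probe 4,5 => slot 5
715: h=1 => slot 1
755: h=6 => slot 6
Table: [∅, 715, 44, ∅, 557, 158, 755]

5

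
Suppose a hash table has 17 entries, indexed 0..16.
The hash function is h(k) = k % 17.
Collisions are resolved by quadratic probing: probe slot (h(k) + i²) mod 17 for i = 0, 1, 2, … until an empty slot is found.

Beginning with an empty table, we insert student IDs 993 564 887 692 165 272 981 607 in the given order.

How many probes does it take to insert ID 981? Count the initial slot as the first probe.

3

993: h=7 -> slot 7
564: h=3 -> slot 3
887: h=3, probe 3,4 -> slot 4
692: h=12 -> slot 12
165: h=12, probe 12,13 -> slot 13
272: h=0 -> slot 0
981: h=12, probe 12,13,16 -> slot 16
607: h=12, probe 12,13,16,4,11 -> slot 11
Table: [272, ., ., 564, 887, ., ., 993, ., ., ., 607, 692, 165, ., ., 981]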